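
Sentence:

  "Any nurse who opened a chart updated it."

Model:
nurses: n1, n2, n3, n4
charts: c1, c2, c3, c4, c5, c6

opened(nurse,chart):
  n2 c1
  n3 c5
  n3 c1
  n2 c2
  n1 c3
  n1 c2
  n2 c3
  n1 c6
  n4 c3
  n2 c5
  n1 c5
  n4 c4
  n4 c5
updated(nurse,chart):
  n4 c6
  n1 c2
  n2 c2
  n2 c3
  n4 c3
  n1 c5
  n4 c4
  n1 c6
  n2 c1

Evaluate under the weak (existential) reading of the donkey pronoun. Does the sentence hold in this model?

False

"it" takes "a chart" as antecedent — a donkey pronoun bound across the clause boundary.
Weak reading: every nurse n with some opened-chart has at least one opened-chart c such that updated(n,c).
Per nurse: n1:✓  n2:✓  n3:✗  n4:✓
n3 has no witness among its opened-charts.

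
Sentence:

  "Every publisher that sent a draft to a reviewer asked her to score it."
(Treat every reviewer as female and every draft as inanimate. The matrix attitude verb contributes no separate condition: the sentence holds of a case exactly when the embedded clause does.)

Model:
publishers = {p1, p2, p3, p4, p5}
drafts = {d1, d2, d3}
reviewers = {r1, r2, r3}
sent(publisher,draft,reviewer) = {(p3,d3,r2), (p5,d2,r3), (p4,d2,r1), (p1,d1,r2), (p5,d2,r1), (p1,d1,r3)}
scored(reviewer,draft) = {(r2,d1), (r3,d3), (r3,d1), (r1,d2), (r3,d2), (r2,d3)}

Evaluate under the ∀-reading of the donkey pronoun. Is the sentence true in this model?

True

"her" takes "a reviewer" as antecedent and "it" takes "a draft"; both are donkey pronouns co-varying with the restrictor.
Strong reading: for every (p,d,r) with sent(p,d,r), scored(r,d).
Restrictor triples: (p1,d1,r2)→scored(r2,d1) ✓  (p1,d1,r3)→scored(r3,d1) ✓  (p3,d3,r2)→scored(r2,d3) ✓  (p4,d2,r1)→scored(r1,d2) ✓  (p5,d2,r1)→scored(r1,d2) ✓  (p5,d2,r3)→scored(r3,d2) ✓
Every restrictor triple satisfies the scope.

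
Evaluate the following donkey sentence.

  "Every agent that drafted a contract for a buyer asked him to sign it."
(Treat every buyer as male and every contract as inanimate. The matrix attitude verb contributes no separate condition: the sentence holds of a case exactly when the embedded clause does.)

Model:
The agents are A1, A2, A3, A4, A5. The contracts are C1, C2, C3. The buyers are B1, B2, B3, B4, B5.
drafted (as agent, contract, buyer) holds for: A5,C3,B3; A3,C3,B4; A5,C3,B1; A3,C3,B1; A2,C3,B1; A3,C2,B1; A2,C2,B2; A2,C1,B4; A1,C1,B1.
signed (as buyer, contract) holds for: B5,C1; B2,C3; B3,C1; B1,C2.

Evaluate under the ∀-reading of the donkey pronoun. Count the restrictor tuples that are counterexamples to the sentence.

8

"him" takes "a buyer" as antecedent and "it" takes "a contract"; both are donkey pronouns co-varying with the restrictor.
Strong reading: for every (a,c,b) with drafted(a,c,b), signed(b,c).
Restrictor triples: (A1,C1,B1)→signed(B1,C1) ✗  (A2,C1,B4)→signed(B4,C1) ✗  (A2,C2,B2)→signed(B2,C2) ✗  (A2,C3,B1)→signed(B1,C3) ✗  (A3,C2,B1)→signed(B1,C2) ✓  (A3,C3,B1)→signed(B1,C3) ✗  (A3,C3,B4)→signed(B4,C3) ✗  (A5,C3,B1)→signed(B1,C3) ✗  (A5,C3,B3)→signed(B3,C3) ✗
Counterexamples (restrictor triples failing the scope): 8.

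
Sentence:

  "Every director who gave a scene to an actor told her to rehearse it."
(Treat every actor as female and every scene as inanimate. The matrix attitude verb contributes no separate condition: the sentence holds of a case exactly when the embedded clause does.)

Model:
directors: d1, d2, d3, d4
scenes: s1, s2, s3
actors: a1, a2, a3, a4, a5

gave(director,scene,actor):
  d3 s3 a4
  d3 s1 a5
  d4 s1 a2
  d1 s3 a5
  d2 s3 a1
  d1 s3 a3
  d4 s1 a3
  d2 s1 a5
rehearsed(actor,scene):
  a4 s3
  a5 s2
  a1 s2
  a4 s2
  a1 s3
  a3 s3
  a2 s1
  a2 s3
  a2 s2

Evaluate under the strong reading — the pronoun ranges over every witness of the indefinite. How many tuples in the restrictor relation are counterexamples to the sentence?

4

"her" takes "an actor" as antecedent and "it" takes "a scene"; both are donkey pronouns co-varying with the restrictor.
Strong reading: for every (d,s,a) with gave(d,s,a), rehearsed(a,s).
Restrictor triples: (d1,s3,a3)→rehearsed(a3,s3) ✓  (d1,s3,a5)→rehearsed(a5,s3) ✗  (d2,s1,a5)→rehearsed(a5,s1) ✗  (d2,s3,a1)→rehearsed(a1,s3) ✓  (d3,s1,a5)→rehearsed(a5,s1) ✗  (d3,s3,a4)→rehearsed(a4,s3) ✓  (d4,s1,a2)→rehearsed(a2,s1) ✓  (d4,s1,a3)→rehearsed(a3,s1) ✗
Counterexamples (restrictor triples failing the scope): 4.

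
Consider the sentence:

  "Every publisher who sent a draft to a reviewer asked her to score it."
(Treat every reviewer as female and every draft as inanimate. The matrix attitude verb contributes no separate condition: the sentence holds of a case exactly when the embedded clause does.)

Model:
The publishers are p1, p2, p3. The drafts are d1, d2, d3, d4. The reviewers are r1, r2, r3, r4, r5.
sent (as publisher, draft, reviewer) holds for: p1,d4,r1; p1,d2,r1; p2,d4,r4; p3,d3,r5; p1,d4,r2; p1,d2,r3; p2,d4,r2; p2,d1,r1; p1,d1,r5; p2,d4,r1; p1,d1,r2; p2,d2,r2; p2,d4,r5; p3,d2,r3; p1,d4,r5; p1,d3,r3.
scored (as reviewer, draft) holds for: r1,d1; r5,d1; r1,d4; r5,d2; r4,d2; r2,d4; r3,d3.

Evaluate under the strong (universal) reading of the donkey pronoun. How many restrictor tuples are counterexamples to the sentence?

9

"her" takes "a reviewer" as antecedent and "it" takes "a draft"; both are donkey pronouns co-varying with the restrictor.
Strong reading: for every (p,d,r) with sent(p,d,r), scored(r,d).
Restrictor triples: (p1,d1,r2)→scored(r2,d1) ✗  (p1,d1,r5)→scored(r5,d1) ✓  (p1,d2,r1)→scored(r1,d2) ✗  (p1,d2,r3)→scored(r3,d2) ✗  (p1,d3,r3)→scored(r3,d3) ✓  (p1,d4,r1)→scored(r1,d4) ✓  (p1,d4,r2)→scored(r2,d4) ✓  (p1,d4,r5)→scored(r5,d4) ✗  (p2,d1,r1)→scored(r1,d1) ✓  (p2,d2,r2)→scored(r2,d2) ✗  (p2,d4,r1)→scored(r1,d4) ✓  (p2,d4,r2)→scored(r2,d4) ✓  (p2,d4,r4)→scored(r4,d4) ✗  (p2,d4,r5)→scored(r5,d4) ✗  (p3,d2,r3)→scored(r3,d2) ✗  (p3,d3,r5)→scored(r5,d3) ✗
Counterexamples (restrictor triples failing the scope): 9.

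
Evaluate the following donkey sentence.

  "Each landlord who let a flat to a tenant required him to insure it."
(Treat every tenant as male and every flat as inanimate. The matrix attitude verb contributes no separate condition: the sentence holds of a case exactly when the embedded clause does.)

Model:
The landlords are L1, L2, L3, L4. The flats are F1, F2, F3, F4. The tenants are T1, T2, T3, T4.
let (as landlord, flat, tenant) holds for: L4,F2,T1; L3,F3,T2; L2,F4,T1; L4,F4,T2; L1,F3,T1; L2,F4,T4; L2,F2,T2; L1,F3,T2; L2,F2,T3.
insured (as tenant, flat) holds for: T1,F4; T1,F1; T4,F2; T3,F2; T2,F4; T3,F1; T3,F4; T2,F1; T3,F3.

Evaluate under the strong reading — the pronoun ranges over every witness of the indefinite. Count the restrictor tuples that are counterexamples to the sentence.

6

"him" takes "a tenant" as antecedent and "it" takes "a flat"; both are donkey pronouns co-varying with the restrictor.
Strong reading: for every (l,f,t) with let(l,f,t), insured(t,f).
Restrictor triples: (L1,F3,T1)→insured(T1,F3) ✗  (L1,F3,T2)→insured(T2,F3) ✗  (L2,F2,T2)→insured(T2,F2) ✗  (L2,F2,T3)→insured(T3,F2) ✓  (L2,F4,T1)→insured(T1,F4) ✓  (L2,F4,T4)→insured(T4,F4) ✗  (L3,F3,T2)→insured(T2,F3) ✗  (L4,F2,T1)→insured(T1,F2) ✗  (L4,F4,T2)→insured(T2,F4) ✓
Counterexamples (restrictor triples failing the scope): 6.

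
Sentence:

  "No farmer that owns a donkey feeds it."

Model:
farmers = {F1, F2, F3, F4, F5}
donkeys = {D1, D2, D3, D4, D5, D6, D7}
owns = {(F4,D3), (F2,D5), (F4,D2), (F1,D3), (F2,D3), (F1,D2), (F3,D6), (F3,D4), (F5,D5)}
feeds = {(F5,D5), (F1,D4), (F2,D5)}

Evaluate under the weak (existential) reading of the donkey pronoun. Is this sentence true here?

False

"it" takes "a donkey" as antecedent — a donkey pronoun bound across the clause boundary.
Truth condition: for no (f,d) with owns(f,d) does feeds(f,d) hold.
Restrictor pairs — does the scope hold? (F1,D2):fails  (F1,D3):fails  (F2,D3):fails  (F2,D5):holds  (F3,D4):fails  (F3,D6):fails  (F4,D2):fails  (F4,D3):fails  (F5,D5):holds
Scope holds for 2 pair(s), so the sentence is false.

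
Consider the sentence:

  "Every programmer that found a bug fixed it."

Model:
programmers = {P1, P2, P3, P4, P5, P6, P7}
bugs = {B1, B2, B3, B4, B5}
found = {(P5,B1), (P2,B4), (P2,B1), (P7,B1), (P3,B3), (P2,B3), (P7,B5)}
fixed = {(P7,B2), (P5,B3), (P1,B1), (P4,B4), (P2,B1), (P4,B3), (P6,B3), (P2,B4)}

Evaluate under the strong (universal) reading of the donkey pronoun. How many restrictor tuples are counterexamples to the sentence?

5

"it" takes "a bug" as antecedent — a donkey pronoun bound across the clause boundary.
Strong reading: for every (p,b) with found(p,b), fixed(p,b).
Restrictor pairs: (P2,B1) ✓  (P2,B3) ✗  (P2,B4) ✓  (P3,B3) ✗  (P5,B1) ✗  (P7,B1) ✗  (P7,B5) ✗
Counterexamples (restrictor pairs failing the scope): 5.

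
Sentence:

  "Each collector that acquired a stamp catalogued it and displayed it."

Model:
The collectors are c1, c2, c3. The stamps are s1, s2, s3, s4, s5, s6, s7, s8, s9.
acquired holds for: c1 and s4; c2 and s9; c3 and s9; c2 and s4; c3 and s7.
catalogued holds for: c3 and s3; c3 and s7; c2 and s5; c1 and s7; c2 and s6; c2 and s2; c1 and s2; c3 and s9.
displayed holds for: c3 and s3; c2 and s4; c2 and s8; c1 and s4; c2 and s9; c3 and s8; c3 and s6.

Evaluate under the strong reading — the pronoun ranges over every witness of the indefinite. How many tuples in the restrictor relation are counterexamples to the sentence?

"it" takes "a stamp" as antecedent — a donkey pronoun bound across the clause boundary.
Strong reading: for every (c,s) with acquired(c,s), catalogued(c,s) ∧ displayed(c,s).
Restrictor pairs: (c1,s4) ✗  (c2,s4) ✗  (c2,s9) ✗  (c3,s7) ✗  (c3,s9) ✗
Counterexamples (restrictor pairs failing the scope): 5.

5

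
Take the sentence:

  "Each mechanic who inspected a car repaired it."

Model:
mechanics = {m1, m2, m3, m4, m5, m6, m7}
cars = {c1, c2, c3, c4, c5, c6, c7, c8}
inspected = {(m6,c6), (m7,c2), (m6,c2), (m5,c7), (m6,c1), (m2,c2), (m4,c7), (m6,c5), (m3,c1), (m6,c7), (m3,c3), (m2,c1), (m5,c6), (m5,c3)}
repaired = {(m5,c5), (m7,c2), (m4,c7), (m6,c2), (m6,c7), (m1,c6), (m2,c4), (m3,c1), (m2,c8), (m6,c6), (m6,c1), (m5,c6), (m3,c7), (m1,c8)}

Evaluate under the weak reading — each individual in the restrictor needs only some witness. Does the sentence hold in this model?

False

"it" takes "a car" as antecedent — a donkey pronoun bound across the clause boundary.
Weak reading: every mechanic m with some inspected-car has at least one inspected-car c such that repaired(m,c).
Per mechanic: m2:✗  m3:✓  m4:✓  m5:✓  m6:✓  m7:✓
m2 has no witness among its inspected-cars.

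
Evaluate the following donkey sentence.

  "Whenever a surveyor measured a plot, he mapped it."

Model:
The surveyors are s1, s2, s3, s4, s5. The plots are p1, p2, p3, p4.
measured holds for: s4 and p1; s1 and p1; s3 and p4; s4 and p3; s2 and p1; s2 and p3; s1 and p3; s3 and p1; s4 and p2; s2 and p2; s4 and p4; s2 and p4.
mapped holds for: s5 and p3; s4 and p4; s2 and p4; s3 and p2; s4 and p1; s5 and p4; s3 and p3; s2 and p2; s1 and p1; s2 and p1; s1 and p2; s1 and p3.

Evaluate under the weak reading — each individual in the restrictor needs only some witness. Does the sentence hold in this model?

"it" takes "a plot" as antecedent — a donkey pronoun bound across the clause boundary.
Weak reading: every surveyor s with some measured-plot has at least one measured-plot p such that mapped(s,p).
Per surveyor: s1:✓  s2:✓  s3:✗  s4:✓
s3 has no witness among its measured-plots.

False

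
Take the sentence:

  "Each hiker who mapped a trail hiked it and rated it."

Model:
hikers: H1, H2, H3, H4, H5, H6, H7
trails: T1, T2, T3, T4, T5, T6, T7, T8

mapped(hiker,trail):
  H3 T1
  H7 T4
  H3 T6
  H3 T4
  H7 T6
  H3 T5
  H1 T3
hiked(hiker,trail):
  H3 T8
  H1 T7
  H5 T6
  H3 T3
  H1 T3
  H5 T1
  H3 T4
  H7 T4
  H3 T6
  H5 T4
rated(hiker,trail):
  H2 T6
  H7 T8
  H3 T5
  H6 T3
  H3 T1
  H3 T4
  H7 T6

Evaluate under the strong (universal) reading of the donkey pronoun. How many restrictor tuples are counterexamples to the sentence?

6

"it" takes "a trail" as antecedent — a donkey pronoun bound across the clause boundary.
Strong reading: for every (h,t) with mapped(h,t), hiked(h,t) ∧ rated(h,t).
Restrictor pairs: (H1,T3) ✗  (H3,T1) ✗  (H3,T4) ✓  (H3,T5) ✗  (H3,T6) ✗  (H7,T4) ✗  (H7,T6) ✗
Counterexamples (restrictor pairs failing the scope): 6.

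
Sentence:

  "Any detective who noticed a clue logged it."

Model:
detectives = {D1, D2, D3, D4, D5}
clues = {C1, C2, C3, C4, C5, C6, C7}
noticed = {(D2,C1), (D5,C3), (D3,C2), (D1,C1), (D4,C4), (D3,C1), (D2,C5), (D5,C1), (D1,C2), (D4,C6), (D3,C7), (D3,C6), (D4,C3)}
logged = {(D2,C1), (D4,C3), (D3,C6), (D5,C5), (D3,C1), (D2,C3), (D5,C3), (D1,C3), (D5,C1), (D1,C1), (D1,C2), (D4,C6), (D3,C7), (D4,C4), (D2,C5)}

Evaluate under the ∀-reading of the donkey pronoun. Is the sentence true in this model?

False

"it" takes "a clue" as antecedent — a donkey pronoun bound across the clause boundary.
Strong reading: for every (d,c) with noticed(d,c), logged(d,c).
Restrictor pairs: (D1,C1) ✓  (D1,C2) ✓  (D2,C1) ✓  (D2,C5) ✓  (D3,C1) ✓  (D3,C2) ✗  (D3,C6) ✓  (D3,C7) ✓  (D4,C3) ✓  (D4,C4) ✓  (D4,C6) ✓  (D5,C1) ✓  (D5,C3) ✓
Counterexample: (D3,C2) is in noticed but fails the scope.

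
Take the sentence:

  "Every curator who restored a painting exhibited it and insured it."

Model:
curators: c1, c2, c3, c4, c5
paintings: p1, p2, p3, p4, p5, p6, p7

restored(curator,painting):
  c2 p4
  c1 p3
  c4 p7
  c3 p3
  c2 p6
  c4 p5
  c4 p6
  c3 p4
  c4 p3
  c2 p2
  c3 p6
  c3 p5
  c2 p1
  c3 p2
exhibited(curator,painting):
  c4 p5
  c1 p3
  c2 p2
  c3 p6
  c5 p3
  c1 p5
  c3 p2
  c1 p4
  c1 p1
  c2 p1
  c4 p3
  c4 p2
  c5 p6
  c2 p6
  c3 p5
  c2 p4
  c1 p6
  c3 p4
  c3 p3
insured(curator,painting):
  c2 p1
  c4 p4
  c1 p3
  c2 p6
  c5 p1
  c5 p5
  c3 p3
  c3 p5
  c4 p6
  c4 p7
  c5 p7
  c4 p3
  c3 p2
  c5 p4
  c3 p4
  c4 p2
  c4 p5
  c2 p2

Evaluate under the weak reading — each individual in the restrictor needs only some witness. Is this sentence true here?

"it" takes "a painting" as antecedent — a donkey pronoun bound across the clause boundary.
Weak reading: every curator c with some restored-painting has at least one restored-painting p such that exhibited(c,p) ∧ insured(c,p).
Per curator: c1:✓  c2:✓  c3:✓  c4:✓
Every curator in the restrictor has a witness.

True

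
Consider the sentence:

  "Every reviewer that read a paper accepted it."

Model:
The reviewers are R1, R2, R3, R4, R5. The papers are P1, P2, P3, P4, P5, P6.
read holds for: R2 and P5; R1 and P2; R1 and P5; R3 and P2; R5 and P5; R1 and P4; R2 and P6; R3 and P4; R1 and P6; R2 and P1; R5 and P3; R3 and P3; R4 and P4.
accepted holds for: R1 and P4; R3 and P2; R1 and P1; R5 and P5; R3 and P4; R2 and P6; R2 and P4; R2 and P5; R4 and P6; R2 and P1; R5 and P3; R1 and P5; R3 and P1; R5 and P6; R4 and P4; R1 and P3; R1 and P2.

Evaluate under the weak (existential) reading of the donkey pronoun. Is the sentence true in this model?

"it" takes "a paper" as antecedent — a donkey pronoun bound across the clause boundary.
Weak reading: every reviewer r with some read-paper has at least one read-paper p such that accepted(r,p).
Per reviewer: R1:✓  R2:✓  R3:✓  R4:✓  R5:✓
Every reviewer in the restrictor has a witness.

True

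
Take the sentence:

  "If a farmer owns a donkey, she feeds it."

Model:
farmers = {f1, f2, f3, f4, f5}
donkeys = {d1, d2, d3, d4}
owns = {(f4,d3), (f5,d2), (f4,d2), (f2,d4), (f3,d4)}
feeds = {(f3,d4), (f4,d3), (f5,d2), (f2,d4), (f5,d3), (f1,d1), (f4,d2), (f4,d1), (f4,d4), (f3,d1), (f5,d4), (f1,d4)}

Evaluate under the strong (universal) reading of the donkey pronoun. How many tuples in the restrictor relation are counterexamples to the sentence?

0

"it" takes "a donkey" as antecedent — a donkey pronoun bound across the clause boundary.
Strong reading: for every (f,d) with owns(f,d), feeds(f,d).
Restrictor pairs: (f2,d4) ✓  (f3,d4) ✓  (f4,d2) ✓  (f4,d3) ✓  (f5,d2) ✓
Counterexamples (restrictor pairs failing the scope): 0.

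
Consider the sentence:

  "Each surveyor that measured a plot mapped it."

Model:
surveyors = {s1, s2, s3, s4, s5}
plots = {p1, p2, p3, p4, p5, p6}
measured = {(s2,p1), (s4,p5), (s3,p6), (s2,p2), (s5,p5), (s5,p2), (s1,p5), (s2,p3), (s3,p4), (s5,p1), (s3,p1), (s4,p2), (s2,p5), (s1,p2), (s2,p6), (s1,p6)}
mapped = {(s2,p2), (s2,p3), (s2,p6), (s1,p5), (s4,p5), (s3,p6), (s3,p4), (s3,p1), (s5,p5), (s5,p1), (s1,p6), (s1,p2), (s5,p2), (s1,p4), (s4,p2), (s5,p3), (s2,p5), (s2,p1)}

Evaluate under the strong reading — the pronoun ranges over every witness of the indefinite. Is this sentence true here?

True

"it" takes "a plot" as antecedent — a donkey pronoun bound across the clause boundary.
Strong reading: for every (s,p) with measured(s,p), mapped(s,p).
Restrictor pairs: (s1,p2) ✓  (s1,p5) ✓  (s1,p6) ✓  (s2,p1) ✓  (s2,p2) ✓  (s2,p3) ✓  (s2,p5) ✓  (s2,p6) ✓  (s3,p1) ✓  (s3,p4) ✓  (s3,p6) ✓  (s4,p2) ✓  (s4,p5) ✓  (s5,p1) ✓  (s5,p2) ✓  (s5,p5) ✓
Every restrictor pair satisfies the scope.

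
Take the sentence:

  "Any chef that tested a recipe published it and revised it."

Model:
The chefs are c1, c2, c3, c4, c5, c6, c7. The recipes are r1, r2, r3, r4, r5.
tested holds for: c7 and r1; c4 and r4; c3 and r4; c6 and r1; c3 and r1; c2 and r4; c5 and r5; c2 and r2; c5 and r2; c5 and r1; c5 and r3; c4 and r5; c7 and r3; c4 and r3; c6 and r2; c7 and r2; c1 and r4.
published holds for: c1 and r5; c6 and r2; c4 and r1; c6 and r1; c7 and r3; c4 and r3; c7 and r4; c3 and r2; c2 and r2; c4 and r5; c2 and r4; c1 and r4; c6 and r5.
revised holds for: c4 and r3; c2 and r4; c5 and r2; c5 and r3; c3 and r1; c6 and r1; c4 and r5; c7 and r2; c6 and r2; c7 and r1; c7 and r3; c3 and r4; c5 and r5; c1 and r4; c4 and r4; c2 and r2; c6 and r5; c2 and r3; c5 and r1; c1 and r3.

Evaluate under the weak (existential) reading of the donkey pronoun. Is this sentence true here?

"it" takes "a recipe" as antecedent — a donkey pronoun bound across the clause boundary.
Weak reading: every chef c with some tested-recipe has at least one tested-recipe r such that published(c,r) ∧ revised(c,r).
Per chef: c1:✓  c2:✓  c3:✗  c4:✓  c5:✗  c6:✓  c7:✓
c3 has no witness among its tested-recipes.

False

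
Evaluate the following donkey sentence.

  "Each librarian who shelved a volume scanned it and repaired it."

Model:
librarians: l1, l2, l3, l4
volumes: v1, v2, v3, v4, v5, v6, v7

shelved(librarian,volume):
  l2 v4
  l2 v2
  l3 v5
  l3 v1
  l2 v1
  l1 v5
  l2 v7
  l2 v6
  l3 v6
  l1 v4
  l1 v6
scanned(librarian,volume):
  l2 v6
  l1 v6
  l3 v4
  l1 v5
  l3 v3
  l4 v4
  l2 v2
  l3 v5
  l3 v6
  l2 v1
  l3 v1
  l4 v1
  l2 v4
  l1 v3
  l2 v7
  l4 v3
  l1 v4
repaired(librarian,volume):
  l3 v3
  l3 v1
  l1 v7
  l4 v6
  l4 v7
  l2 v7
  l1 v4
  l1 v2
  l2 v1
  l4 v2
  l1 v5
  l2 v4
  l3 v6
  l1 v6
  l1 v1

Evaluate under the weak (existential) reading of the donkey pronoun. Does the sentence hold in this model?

True

"it" takes "a volume" as antecedent — a donkey pronoun bound across the clause boundary.
Weak reading: every librarian l with some shelved-volume has at least one shelved-volume v such that scanned(l,v) ∧ repaired(l,v).
Per librarian: l1:✓  l2:✓  l3:✓
Every librarian in the restrictor has a witness.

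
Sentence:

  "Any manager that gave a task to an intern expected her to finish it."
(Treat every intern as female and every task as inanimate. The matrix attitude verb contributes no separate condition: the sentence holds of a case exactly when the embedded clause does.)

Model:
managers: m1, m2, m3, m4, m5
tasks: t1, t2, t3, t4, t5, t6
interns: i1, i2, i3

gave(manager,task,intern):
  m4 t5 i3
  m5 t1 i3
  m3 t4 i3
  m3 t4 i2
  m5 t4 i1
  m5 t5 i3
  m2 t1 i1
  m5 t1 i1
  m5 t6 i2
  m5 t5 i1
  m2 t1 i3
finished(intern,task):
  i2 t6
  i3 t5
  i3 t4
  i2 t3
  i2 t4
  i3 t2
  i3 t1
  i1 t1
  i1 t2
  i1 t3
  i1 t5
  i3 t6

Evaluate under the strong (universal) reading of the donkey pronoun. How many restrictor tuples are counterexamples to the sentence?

"her" takes "an intern" as antecedent and "it" takes "a task"; both are donkey pronouns co-varying with the restrictor.
Strong reading: for every (m,t,i) with gave(m,t,i), finished(i,t).
Restrictor triples: (m2,t1,i1)→finished(i1,t1) ✓  (m2,t1,i3)→finished(i3,t1) ✓  (m3,t4,i2)→finished(i2,t4) ✓  (m3,t4,i3)→finished(i3,t4) ✓  (m4,t5,i3)→finished(i3,t5) ✓  (m5,t1,i1)→finished(i1,t1) ✓  (m5,t1,i3)→finished(i3,t1) ✓  (m5,t4,i1)→finished(i1,t4) ✗  (m5,t5,i1)→finished(i1,t5) ✓  (m5,t5,i3)→finished(i3,t5) ✓  (m5,t6,i2)→finished(i2,t6) ✓
Counterexamples (restrictor triples failing the scope): 1.

1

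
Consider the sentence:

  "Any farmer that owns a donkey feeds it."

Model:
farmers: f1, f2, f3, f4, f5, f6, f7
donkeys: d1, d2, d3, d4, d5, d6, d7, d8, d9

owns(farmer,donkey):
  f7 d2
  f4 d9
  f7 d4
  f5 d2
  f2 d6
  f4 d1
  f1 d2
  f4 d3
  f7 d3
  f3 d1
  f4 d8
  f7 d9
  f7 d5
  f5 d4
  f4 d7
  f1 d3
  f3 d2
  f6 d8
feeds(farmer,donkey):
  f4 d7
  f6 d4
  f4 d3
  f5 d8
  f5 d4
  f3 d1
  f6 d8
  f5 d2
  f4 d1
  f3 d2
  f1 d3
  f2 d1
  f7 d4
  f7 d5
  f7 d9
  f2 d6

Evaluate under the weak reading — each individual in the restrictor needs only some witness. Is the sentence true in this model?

True

"it" takes "a donkey" as antecedent — a donkey pronoun bound across the clause boundary.
Weak reading: every farmer f with some owns-donkey has at least one owns-donkey d such that feeds(f,d).
Per farmer: f1:✓  f2:✓  f3:✓  f4:✓  f5:✓  f6:✓  f7:✓
Every farmer in the restrictor has a witness.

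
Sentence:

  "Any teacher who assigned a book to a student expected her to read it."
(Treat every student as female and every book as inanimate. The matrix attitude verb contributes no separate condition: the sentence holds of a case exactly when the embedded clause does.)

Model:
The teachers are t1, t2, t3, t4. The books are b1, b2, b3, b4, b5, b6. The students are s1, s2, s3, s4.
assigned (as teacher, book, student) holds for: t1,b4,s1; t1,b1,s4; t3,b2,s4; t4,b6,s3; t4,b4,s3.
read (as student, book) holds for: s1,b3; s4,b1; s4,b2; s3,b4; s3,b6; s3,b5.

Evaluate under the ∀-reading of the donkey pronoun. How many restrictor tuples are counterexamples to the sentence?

1

"her" takes "a student" as antecedent and "it" takes "a book"; both are donkey pronouns co-varying with the restrictor.
Strong reading: for every (t,b,s) with assigned(t,b,s), read(s,b).
Restrictor triples: (t1,b1,s4)→read(s4,b1) ✓  (t1,b4,s1)→read(s1,b4) ✗  (t3,b2,s4)→read(s4,b2) ✓  (t4,b4,s3)→read(s3,b4) ✓  (t4,b6,s3)→read(s3,b6) ✓
Counterexamples (restrictor triples failing the scope): 1.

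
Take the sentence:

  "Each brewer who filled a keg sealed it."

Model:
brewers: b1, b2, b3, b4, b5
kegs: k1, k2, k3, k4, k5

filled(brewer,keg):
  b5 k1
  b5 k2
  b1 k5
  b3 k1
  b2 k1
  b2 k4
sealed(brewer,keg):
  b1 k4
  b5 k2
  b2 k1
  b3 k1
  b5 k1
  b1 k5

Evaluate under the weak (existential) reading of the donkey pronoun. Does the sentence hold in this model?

True

"it" takes "a keg" as antecedent — a donkey pronoun bound across the clause boundary.
Weak reading: every brewer b with some filled-keg has at least one filled-keg k such that sealed(b,k).
Per brewer: b1:✓  b2:✓  b3:✓  b5:✓
Every brewer in the restrictor has a witness.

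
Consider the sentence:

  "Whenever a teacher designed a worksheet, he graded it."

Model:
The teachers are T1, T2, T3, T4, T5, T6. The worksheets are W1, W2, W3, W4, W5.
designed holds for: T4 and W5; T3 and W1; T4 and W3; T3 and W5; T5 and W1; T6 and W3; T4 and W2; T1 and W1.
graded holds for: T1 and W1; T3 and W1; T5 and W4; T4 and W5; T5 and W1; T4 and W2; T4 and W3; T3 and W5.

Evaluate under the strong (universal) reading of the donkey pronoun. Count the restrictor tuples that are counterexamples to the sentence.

1

"it" takes "a worksheet" as antecedent — a donkey pronoun bound across the clause boundary.
Strong reading: for every (t,w) with designed(t,w), graded(t,w).
Restrictor pairs: (T1,W1) ✓  (T3,W1) ✓  (T3,W5) ✓  (T4,W2) ✓  (T4,W3) ✓  (T4,W5) ✓  (T5,W1) ✓  (T6,W3) ✗
Counterexamples (restrictor pairs failing the scope): 1.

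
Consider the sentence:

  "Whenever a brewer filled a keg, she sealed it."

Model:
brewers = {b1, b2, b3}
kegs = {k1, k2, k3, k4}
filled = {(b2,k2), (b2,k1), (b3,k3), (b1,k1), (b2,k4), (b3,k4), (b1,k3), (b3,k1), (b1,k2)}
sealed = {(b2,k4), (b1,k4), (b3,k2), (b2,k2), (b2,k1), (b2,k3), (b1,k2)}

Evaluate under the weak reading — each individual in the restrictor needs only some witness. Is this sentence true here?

False

"it" takes "a keg" as antecedent — a donkey pronoun bound across the clause boundary.
Weak reading: every brewer b with some filled-keg has at least one filled-keg k such that sealed(b,k).
Per brewer: b1:✓  b2:✓  b3:✗
b3 has no witness among its filled-kegs.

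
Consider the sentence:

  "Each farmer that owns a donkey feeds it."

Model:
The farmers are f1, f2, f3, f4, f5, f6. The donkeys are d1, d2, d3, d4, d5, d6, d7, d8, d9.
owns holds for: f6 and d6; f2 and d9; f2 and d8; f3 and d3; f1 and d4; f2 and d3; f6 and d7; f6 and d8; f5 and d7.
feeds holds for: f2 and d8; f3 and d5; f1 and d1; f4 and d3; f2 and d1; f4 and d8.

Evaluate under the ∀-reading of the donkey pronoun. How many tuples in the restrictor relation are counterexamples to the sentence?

8

"it" takes "a donkey" as antecedent — a donkey pronoun bound across the clause boundary.
Strong reading: for every (f,d) with owns(f,d), feeds(f,d).
Restrictor pairs: (f1,d4) ✗  (f2,d3) ✗  (f2,d8) ✓  (f2,d9) ✗  (f3,d3) ✗  (f5,d7) ✗  (f6,d6) ✗  (f6,d7) ✗  (f6,d8) ✗
Counterexamples (restrictor pairs failing the scope): 8.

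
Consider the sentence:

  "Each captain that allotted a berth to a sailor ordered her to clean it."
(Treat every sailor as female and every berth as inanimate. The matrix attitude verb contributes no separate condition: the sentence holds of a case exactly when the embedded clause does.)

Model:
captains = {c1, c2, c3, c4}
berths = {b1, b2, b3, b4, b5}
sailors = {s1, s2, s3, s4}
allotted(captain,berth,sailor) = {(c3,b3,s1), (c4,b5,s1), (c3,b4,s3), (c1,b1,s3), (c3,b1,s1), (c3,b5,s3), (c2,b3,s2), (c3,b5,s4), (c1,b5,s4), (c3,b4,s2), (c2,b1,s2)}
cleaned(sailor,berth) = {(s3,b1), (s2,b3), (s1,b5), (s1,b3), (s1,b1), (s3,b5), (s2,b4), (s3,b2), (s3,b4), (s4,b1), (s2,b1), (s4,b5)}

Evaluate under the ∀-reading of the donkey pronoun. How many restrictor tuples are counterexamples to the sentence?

"her" takes "a sailor" as antecedent and "it" takes "a berth"; both are donkey pronouns co-varying with the restrictor.
Strong reading: for every (c,b,s) with allotted(c,b,s), cleaned(s,b).
Restrictor triples: (c1,b1,s3)→cleaned(s3,b1) ✓  (c1,b5,s4)→cleaned(s4,b5) ✓  (c2,b1,s2)→cleaned(s2,b1) ✓  (c2,b3,s2)→cleaned(s2,b3) ✓  (c3,b1,s1)→cleaned(s1,b1) ✓  (c3,b3,s1)→cleaned(s1,b3) ✓  (c3,b4,s2)→cleaned(s2,b4) ✓  (c3,b4,s3)→cleaned(s3,b4) ✓  (c3,b5,s3)→cleaned(s3,b5) ✓  (c3,b5,s4)→cleaned(s4,b5) ✓  (c4,b5,s1)→cleaned(s1,b5) ✓
Counterexamples (restrictor triples failing the scope): 0.

0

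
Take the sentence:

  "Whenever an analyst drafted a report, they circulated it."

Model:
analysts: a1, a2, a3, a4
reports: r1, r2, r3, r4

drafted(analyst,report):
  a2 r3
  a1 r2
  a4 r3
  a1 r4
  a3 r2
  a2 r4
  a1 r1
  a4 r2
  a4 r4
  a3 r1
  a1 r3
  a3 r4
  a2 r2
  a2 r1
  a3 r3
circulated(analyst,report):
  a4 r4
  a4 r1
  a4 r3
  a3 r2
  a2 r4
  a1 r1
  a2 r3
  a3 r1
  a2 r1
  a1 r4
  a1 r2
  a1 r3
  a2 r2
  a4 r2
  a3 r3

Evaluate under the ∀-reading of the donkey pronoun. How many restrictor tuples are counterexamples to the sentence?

"it" takes "a report" as antecedent — a donkey pronoun bound across the clause boundary.
Strong reading: for every (a,r) with drafted(a,r), circulated(a,r).
Restrictor pairs: (a1,r1) ✓  (a1,r2) ✓  (a1,r3) ✓  (a1,r4) ✓  (a2,r1) ✓  (a2,r2) ✓  (a2,r3) ✓  (a2,r4) ✓  (a3,r1) ✓  (a3,r2) ✓  (a3,r3) ✓  (a3,r4) ✗  (a4,r2) ✓  (a4,r3) ✓  (a4,r4) ✓
Counterexamples (restrictor pairs failing the scope): 1.

1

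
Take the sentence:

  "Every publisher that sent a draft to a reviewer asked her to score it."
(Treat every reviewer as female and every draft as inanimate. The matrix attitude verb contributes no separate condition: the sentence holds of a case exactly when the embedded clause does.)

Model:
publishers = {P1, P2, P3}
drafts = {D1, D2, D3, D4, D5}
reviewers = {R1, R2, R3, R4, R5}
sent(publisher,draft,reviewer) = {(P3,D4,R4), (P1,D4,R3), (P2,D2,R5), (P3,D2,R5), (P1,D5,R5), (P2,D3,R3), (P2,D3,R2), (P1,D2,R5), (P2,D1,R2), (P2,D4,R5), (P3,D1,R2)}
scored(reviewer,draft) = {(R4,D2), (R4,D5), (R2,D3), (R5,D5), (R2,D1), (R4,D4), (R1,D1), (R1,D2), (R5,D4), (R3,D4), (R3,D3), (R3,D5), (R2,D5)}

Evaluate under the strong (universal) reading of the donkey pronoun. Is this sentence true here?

False

"her" takes "a reviewer" as antecedent and "it" takes "a draft"; both are donkey pronouns co-varying with the restrictor.
Strong reading: for every (p,d,r) with sent(p,d,r), scored(r,d).
Restrictor triples: (P1,D2,R5)→scored(R5,D2) ✗  (P1,D4,R3)→scored(R3,D4) ✓  (P1,D5,R5)→scored(R5,D5) ✓  (P2,D1,R2)→scored(R2,D1) ✓  (P2,D2,R5)→scored(R5,D2) ✗  (P2,D3,R2)→scored(R2,D3) ✓  (P2,D3,R3)→scored(R3,D3) ✓  (P2,D4,R5)→scored(R5,D4) ✓  (P3,D1,R2)→scored(R2,D1) ✓  (P3,D2,R5)→scored(R5,D2) ✗  (P3,D4,R4)→scored(R4,D4) ✓
Counterexample: (P1,D2,R5) — scored(R5,D2) does not hold.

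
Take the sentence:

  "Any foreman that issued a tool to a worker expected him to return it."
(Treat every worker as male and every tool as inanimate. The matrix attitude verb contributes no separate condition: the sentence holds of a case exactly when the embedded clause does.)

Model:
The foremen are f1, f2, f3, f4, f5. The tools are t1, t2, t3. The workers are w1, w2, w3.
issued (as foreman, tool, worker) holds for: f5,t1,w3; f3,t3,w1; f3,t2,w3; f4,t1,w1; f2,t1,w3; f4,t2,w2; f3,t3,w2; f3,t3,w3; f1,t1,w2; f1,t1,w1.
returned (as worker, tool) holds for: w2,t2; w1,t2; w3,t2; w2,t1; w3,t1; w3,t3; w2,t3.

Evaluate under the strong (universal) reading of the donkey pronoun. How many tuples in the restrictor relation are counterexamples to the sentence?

"him" takes "a worker" as antecedent and "it" takes "a tool"; both are donkey pronouns co-varying with the restrictor.
Strong reading: for every (f,t,w) with issued(f,t,w), returned(w,t).
Restrictor triples: (f1,t1,w1)→returned(w1,t1) ✗  (f1,t1,w2)→returned(w2,t1) ✓  (f2,t1,w3)→returned(w3,t1) ✓  (f3,t2,w3)→returned(w3,t2) ✓  (f3,t3,w1)→returned(w1,t3) ✗  (f3,t3,w2)→returned(w2,t3) ✓  (f3,t3,w3)→returned(w3,t3) ✓  (f4,t1,w1)→returned(w1,t1) ✗  (f4,t2,w2)→returned(w2,t2) ✓  (f5,t1,w3)→returned(w3,t1) ✓
Counterexamples (restrictor triples failing the scope): 3.

3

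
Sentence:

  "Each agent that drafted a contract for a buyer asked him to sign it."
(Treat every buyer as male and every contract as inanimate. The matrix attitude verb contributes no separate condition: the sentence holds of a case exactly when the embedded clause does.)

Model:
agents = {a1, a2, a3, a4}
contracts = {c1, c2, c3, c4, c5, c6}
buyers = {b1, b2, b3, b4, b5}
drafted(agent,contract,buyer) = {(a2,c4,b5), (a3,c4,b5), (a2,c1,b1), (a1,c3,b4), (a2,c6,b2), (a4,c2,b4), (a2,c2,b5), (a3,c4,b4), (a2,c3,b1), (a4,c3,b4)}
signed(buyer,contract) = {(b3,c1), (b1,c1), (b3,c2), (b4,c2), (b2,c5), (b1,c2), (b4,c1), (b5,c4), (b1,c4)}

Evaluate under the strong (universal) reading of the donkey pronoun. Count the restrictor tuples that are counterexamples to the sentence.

6

"him" takes "a buyer" as antecedent and "it" takes "a contract"; both are donkey pronouns co-varying with the restrictor.
Strong reading: for every (a,c,b) with drafted(a,c,b), signed(b,c).
Restrictor triples: (a1,c3,b4)→signed(b4,c3) ✗  (a2,c1,b1)→signed(b1,c1) ✓  (a2,c2,b5)→signed(b5,c2) ✗  (a2,c3,b1)→signed(b1,c3) ✗  (a2,c4,b5)→signed(b5,c4) ✓  (a2,c6,b2)→signed(b2,c6) ✗  (a3,c4,b4)→signed(b4,c4) ✗  (a3,c4,b5)→signed(b5,c4) ✓  (a4,c2,b4)→signed(b4,c2) ✓  (a4,c3,b4)→signed(b4,c3) ✗
Counterexamples (restrictor triples failing the scope): 6.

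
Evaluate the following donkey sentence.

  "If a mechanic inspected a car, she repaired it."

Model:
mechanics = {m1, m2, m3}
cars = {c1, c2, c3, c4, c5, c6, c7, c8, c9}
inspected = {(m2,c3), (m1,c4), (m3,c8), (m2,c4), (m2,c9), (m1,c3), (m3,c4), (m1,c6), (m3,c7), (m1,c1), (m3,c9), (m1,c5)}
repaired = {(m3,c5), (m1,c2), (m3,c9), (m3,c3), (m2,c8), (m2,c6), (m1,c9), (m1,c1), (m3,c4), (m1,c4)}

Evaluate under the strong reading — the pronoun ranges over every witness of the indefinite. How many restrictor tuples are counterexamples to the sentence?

"it" takes "a car" as antecedent — a donkey pronoun bound across the clause boundary.
Strong reading: for every (m,c) with inspected(m,c), repaired(m,c).
Restrictor pairs: (m1,c1) ✓  (m1,c3) ✗  (m1,c4) ✓  (m1,c5) ✗  (m1,c6) ✗  (m2,c3) ✗  (m2,c4) ✗  (m2,c9) ✗  (m3,c4) ✓  (m3,c7) ✗  (m3,c8) ✗  (m3,c9) ✓
Counterexamples (restrictor pairs failing the scope): 8.

8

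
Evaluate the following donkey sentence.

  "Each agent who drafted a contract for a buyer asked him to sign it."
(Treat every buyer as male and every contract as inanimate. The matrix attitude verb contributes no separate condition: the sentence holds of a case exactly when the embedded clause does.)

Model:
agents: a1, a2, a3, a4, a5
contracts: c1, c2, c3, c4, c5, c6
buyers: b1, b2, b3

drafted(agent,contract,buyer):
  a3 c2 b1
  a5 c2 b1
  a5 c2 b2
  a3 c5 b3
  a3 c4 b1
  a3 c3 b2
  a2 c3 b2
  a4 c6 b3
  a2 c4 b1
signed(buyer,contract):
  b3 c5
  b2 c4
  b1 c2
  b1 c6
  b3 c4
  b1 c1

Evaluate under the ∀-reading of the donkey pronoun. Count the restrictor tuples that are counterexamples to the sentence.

"him" takes "a buyer" as antecedent and "it" takes "a contract"; both are donkey pronouns co-varying with the restrictor.
Strong reading: for every (a,c,b) with drafted(a,c,b), signed(b,c).
Restrictor triples: (a2,c3,b2)→signed(b2,c3) ✗  (a2,c4,b1)→signed(b1,c4) ✗  (a3,c2,b1)→signed(b1,c2) ✓  (a3,c3,b2)→signed(b2,c3) ✗  (a3,c4,b1)→signed(b1,c4) ✗  (a3,c5,b3)→signed(b3,c5) ✓  (a4,c6,b3)→signed(b3,c6) ✗  (a5,c2,b1)→signed(b1,c2) ✓  (a5,c2,b2)→signed(b2,c2) ✗
Counterexamples (restrictor triples failing the scope): 6.

6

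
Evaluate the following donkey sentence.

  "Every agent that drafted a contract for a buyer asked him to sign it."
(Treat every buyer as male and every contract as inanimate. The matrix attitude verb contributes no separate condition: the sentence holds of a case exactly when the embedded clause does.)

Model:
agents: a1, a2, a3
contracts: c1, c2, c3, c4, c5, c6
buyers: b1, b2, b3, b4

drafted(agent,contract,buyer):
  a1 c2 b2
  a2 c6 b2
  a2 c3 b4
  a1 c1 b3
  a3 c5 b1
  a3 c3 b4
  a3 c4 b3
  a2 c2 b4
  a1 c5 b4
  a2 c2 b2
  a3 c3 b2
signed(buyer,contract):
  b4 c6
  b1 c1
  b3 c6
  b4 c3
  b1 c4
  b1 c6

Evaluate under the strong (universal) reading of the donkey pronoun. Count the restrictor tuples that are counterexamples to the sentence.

9

"him" takes "a buyer" as antecedent and "it" takes "a contract"; both are donkey pronouns co-varying with the restrictor.
Strong reading: for every (a,c,b) with drafted(a,c,b), signed(b,c).
Restrictor triples: (a1,c1,b3)→signed(b3,c1) ✗  (a1,c2,b2)→signed(b2,c2) ✗  (a1,c5,b4)→signed(b4,c5) ✗  (a2,c2,b2)→signed(b2,c2) ✗  (a2,c2,b4)→signed(b4,c2) ✗  (a2,c3,b4)→signed(b4,c3) ✓  (a2,c6,b2)→signed(b2,c6) ✗  (a3,c3,b2)→signed(b2,c3) ✗  (a3,c3,b4)→signed(b4,c3) ✓  (a3,c4,b3)→signed(b3,c4) ✗  (a3,c5,b1)→signed(b1,c5) ✗
Counterexamples (restrictor triples failing the scope): 9.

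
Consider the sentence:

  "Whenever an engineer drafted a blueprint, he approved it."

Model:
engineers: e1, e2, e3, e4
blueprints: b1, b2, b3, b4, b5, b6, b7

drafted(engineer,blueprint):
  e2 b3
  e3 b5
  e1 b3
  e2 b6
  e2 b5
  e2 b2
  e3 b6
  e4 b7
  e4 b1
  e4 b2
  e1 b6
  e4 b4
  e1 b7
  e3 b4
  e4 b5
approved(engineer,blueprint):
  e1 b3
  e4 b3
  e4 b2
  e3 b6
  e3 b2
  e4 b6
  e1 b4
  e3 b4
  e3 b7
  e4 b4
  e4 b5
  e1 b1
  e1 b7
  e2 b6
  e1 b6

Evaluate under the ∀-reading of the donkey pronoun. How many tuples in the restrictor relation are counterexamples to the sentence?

"it" takes "a blueprint" as antecedent — a donkey pronoun bound across the clause boundary.
Strong reading: for every (e,b) with drafted(e,b), approved(e,b).
Restrictor pairs: (e1,b3) ✓  (e1,b6) ✓  (e1,b7) ✓  (e2,b2) ✗  (e2,b3) ✗  (e2,b5) ✗  (e2,b6) ✓  (e3,b4) ✓  (e3,b5) ✗  (e3,b6) ✓  (e4,b1) ✗  (e4,b2) ✓  (e4,b4) ✓  (e4,b5) ✓  (e4,b7) ✗
Counterexamples (restrictor pairs failing the scope): 6.

6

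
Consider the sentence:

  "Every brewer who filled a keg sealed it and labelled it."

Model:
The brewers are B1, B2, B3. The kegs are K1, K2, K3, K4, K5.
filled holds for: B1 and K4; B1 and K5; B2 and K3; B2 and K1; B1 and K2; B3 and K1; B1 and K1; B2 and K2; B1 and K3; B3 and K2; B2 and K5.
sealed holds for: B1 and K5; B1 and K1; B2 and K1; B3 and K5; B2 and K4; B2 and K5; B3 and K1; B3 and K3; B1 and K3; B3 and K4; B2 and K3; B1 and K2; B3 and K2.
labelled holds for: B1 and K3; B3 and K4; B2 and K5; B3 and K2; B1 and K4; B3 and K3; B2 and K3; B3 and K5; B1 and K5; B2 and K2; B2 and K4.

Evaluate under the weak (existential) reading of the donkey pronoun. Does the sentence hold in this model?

"it" takes "a keg" as antecedent — a donkey pronoun bound across the clause boundary.
Weak reading: every brewer b with some filled-keg has at least one filled-keg k such that sealed(b,k) ∧ labelled(b,k).
Per brewer: B1:✓  B2:✓  B3:✓
Every brewer in the restrictor has a witness.

True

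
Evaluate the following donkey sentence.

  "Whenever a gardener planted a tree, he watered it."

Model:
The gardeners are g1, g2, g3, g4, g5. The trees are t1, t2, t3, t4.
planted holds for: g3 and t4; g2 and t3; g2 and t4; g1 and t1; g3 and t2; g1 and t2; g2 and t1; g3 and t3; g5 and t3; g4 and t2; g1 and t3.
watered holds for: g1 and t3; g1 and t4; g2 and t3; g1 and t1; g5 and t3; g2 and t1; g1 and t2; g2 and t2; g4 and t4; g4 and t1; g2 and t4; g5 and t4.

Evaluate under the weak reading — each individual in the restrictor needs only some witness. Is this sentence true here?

"it" takes "a tree" as antecedent — a donkey pronoun bound across the clause boundary.
Weak reading: every gardener g with some planted-tree has at least one planted-tree t such that watered(g,t).
Per gardener: g1:✓  g2:✓  g3:✗  g4:✗  g5:✓
g3 has no witness among its planted-trees.

False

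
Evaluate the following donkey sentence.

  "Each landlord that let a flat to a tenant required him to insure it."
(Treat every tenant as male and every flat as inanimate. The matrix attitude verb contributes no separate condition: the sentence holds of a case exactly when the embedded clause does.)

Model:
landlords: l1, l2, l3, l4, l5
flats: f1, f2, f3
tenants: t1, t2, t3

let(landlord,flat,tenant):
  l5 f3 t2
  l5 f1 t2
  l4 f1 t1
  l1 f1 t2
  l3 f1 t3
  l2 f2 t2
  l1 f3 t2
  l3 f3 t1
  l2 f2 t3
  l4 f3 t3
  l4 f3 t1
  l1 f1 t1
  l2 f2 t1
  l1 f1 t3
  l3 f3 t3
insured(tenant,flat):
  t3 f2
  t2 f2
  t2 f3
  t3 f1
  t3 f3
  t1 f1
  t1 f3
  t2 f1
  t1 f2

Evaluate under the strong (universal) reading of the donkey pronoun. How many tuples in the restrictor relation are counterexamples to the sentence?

0

"him" takes "a tenant" as antecedent and "it" takes "a flat"; both are donkey pronouns co-varying with the restrictor.
Strong reading: for every (l,f,t) with let(l,f,t), insured(t,f).
Restrictor triples: (l1,f1,t1)→insured(t1,f1) ✓  (l1,f1,t2)→insured(t2,f1) ✓  (l1,f1,t3)→insured(t3,f1) ✓  (l1,f3,t2)→insured(t2,f3) ✓  (l2,f2,t1)→insured(t1,f2) ✓  (l2,f2,t2)→insured(t2,f2) ✓  (l2,f2,t3)→insured(t3,f2) ✓  (l3,f1,t3)→insured(t3,f1) ✓  (l3,f3,t1)→insured(t1,f3) ✓  (l3,f3,t3)→insured(t3,f3) ✓  (l4,f1,t1)→insured(t1,f1) ✓  (l4,f3,t1)→insured(t1,f3) ✓  (l4,f3,t3)→insured(t3,f3) ✓  (l5,f1,t2)→insured(t2,f1) ✓  (l5,f3,t2)→insured(t2,f3) ✓
Counterexamples (restrictor triples failing the scope): 0.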